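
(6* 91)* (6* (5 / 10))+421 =2059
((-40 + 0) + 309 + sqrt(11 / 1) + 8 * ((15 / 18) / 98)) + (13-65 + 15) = sqrt(11) + 34114 / 147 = 235.38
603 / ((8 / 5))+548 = 924.88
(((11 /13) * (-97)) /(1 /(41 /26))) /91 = -43747 /30758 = -1.42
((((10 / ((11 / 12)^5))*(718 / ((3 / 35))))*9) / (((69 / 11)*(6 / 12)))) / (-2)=-62531481600 / 336743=-185694.97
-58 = -58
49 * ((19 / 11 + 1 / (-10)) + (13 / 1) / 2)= 21903 / 55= 398.24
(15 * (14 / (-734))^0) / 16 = 15 / 16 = 0.94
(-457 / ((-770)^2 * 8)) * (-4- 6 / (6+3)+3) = 457 / 2845920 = 0.00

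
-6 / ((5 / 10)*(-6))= 2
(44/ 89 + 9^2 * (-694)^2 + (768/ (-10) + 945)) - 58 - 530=17360694529/ 445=39012796.69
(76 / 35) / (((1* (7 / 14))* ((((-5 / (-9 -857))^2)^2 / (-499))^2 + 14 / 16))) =11972581865754153138918603118592 / 2412238944991585130785423017315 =4.96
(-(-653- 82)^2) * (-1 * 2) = 1080450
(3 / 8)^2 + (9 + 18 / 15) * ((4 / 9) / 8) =679 / 960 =0.71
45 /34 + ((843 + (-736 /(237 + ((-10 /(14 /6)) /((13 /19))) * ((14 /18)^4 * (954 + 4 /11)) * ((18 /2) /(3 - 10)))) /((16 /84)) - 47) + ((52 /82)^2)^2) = 8106570112607118905 /10181342239409482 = 796.22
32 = 32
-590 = -590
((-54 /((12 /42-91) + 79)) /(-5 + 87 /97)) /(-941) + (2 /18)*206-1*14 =1228584037 /138197142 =8.89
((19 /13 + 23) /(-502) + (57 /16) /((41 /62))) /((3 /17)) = 32376891 /1070264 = 30.25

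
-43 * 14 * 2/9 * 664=-799456/9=-88828.44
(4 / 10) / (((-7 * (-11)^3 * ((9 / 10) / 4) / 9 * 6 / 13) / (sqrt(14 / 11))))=104 * sqrt(154) / 307461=0.00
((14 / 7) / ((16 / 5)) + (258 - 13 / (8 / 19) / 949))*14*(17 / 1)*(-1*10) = -615450.07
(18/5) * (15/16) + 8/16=31/8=3.88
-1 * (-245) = 245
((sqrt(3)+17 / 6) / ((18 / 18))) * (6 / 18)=sqrt(3) / 3+17 / 18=1.52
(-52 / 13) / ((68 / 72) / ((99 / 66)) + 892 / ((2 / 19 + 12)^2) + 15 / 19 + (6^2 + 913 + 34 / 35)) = -94981950 / 22735775119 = -0.00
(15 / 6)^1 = 2.50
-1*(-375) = 375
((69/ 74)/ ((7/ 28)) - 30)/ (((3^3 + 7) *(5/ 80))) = -12.36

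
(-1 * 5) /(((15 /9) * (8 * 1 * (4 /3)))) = -9 /32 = -0.28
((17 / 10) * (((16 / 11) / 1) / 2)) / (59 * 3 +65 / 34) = 2312 / 334565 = 0.01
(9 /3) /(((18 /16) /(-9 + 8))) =-2.67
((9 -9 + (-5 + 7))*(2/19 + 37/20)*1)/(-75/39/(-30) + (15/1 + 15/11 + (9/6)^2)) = 637494/3044845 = 0.21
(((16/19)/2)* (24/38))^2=0.07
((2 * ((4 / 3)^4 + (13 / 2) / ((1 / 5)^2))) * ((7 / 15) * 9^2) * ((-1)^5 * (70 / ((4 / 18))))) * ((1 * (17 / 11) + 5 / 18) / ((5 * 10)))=-474719693 / 3300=-143854.45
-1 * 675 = -675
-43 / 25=-1.72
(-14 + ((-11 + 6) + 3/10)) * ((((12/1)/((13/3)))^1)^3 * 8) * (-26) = 69797376/845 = 82600.44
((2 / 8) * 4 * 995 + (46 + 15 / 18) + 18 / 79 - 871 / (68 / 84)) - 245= -2247215 / 8058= -278.88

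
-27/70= -0.39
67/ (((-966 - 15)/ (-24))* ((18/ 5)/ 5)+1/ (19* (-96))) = 3055200/ 1341983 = 2.28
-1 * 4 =-4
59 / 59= 1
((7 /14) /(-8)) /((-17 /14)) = 7 /136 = 0.05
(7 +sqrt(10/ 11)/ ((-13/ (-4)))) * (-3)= -21 - 12 * sqrt(110)/ 143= -21.88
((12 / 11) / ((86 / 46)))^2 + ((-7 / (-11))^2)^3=1332825817 / 3275616289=0.41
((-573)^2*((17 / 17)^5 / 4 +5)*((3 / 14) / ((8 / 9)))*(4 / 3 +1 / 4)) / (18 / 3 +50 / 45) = 92522.89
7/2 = 3.50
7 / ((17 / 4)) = 28 / 17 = 1.65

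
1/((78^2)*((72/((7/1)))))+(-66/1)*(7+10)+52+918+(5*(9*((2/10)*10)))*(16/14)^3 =-2652816287/150250464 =-17.66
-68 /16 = -17 /4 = -4.25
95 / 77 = 1.23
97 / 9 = 10.78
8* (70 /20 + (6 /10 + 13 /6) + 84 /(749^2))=60268976 /1202145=50.13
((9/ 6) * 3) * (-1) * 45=-405/ 2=-202.50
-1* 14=-14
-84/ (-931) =0.09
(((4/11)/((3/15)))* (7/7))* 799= 15980/11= 1452.73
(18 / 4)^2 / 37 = 81 / 148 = 0.55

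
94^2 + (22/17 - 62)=149180/17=8775.29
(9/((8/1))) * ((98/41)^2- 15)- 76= -1162547/13448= -86.45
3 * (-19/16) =-57/16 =-3.56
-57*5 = -285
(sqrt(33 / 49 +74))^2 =3659 / 49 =74.67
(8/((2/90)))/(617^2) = 360/380689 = 0.00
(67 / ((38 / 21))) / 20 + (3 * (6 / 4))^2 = 16797 / 760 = 22.10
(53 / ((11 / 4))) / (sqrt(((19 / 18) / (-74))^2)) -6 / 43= 12141258 / 8987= 1350.98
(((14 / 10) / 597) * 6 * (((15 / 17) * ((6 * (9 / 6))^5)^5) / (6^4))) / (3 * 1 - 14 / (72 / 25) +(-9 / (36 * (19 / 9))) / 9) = -31826810787672131435481039 / 8674012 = -3669214521224103844.39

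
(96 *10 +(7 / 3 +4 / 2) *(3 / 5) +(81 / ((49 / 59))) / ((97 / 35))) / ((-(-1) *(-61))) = -16.36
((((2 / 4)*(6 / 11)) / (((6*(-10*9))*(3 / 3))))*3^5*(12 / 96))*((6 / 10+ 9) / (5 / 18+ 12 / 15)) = -729 / 5335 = -0.14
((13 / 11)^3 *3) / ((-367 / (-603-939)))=10163322 / 488477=20.81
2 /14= 1 /7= 0.14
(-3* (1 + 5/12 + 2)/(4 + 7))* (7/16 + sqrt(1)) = -943/704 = -1.34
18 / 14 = 9 / 7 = 1.29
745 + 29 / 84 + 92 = 70337 / 84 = 837.35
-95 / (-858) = 95 / 858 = 0.11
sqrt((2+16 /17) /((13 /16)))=20 * sqrt(442) /221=1.90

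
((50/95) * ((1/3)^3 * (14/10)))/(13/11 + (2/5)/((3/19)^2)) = 770/486039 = 0.00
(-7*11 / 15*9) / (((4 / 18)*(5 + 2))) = -297 / 10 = -29.70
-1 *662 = -662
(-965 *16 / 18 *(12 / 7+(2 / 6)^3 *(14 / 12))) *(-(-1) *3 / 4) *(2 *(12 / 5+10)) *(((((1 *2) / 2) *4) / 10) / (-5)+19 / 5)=-1478590756 / 14175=-104309.75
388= 388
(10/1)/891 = 10/891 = 0.01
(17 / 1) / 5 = 17 / 5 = 3.40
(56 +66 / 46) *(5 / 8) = 6605 / 184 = 35.90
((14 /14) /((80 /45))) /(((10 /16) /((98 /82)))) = 441 /410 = 1.08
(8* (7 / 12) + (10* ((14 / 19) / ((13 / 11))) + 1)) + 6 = 13265 / 741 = 17.90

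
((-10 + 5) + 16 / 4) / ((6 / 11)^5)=-161051 / 7776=-20.71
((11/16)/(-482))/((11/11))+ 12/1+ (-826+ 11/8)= -812.63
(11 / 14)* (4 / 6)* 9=33 / 7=4.71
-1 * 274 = -274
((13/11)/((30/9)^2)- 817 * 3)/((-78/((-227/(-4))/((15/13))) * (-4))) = -203996047/528000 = -386.36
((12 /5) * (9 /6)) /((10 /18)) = 162 /25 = 6.48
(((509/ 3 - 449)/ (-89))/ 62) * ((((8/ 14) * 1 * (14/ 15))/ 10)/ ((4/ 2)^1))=838/ 620775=0.00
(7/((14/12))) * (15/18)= 5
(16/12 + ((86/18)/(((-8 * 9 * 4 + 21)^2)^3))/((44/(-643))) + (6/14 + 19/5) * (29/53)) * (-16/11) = -3882504295876652092292/731879127882654884055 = -5.30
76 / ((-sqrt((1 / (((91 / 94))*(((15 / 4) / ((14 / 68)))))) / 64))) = -304*sqrt(155805) / 47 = -2553.09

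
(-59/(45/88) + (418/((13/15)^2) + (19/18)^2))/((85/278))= 16829830463/11635650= 1446.40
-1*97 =-97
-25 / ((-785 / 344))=1720 / 157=10.96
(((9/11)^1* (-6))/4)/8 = -27/176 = -0.15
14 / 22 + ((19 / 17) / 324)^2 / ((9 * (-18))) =34403360605 / 54062430048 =0.64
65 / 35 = 13 / 7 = 1.86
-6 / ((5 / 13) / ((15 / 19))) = -234 / 19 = -12.32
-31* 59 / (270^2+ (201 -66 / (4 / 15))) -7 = -1023607 / 145707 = -7.03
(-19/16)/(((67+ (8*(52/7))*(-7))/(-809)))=-15371/5584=-2.75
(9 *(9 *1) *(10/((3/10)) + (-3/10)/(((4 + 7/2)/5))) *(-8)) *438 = -47020176/5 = -9404035.20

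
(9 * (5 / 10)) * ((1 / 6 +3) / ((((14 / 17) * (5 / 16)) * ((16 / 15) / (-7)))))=-2907 / 8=-363.38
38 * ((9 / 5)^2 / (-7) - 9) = -62928 / 175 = -359.59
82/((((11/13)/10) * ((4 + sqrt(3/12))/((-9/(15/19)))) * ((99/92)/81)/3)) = -67081248/121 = -554390.48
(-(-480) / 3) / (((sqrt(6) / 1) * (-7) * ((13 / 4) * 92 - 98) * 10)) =-0.00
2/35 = 0.06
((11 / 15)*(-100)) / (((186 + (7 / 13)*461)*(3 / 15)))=-0.84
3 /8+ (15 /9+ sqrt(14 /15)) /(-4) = -sqrt(210) /60-1 /24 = -0.28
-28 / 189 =-4 / 27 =-0.15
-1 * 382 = -382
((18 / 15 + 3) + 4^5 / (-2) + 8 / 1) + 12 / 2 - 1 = -2474 / 5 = -494.80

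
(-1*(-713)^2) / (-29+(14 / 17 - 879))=8642273 / 15422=560.39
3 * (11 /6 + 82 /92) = 188 /23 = 8.17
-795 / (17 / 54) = -42930 / 17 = -2525.29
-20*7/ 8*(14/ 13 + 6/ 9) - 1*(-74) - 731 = -26813/ 39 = -687.51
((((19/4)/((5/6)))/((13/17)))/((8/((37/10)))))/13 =35853/135200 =0.27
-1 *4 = -4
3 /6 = 1 /2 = 0.50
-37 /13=-2.85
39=39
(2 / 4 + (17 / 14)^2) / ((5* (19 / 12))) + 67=313046 / 4655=67.25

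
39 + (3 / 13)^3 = 85710 / 2197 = 39.01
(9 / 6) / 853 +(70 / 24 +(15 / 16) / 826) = 98738777 / 33819744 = 2.92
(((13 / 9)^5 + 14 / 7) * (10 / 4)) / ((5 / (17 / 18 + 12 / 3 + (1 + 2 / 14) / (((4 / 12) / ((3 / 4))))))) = 66207611 / 2125764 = 31.15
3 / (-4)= -3 / 4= -0.75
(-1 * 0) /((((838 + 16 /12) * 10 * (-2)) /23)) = 0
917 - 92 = 825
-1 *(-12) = 12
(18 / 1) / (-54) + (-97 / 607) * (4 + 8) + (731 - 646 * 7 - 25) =-6953035 / 1821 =-3818.25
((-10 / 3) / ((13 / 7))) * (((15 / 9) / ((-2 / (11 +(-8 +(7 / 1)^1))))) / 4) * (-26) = -875 / 9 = -97.22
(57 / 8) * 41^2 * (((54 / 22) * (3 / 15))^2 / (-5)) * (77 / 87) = -162984717 / 319000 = -510.92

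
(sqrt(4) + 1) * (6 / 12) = 3 / 2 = 1.50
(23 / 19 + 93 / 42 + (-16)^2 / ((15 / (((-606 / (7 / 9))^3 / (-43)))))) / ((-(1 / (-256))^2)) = -17238427667655852032 / 1401155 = -12303012634330.86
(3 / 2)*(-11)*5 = -165 / 2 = -82.50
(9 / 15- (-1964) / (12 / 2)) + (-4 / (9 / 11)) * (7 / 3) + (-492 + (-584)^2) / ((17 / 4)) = 184630987 / 2295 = 80449.23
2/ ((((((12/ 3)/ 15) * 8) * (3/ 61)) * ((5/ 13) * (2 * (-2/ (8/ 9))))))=-793/ 72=-11.01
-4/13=-0.31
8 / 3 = 2.67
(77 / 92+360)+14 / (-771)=25593599 / 70932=360.82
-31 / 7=-4.43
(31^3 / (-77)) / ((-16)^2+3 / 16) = -476656 / 315623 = -1.51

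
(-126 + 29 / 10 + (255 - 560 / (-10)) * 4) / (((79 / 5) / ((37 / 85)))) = 414733 / 13430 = 30.88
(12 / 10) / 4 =0.30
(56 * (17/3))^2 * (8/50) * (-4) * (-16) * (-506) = -117398994944/225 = -521773310.86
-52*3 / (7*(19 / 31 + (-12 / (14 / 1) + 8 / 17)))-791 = -742697 / 835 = -889.46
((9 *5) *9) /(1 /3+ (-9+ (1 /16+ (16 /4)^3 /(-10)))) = -97200 /3601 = -26.99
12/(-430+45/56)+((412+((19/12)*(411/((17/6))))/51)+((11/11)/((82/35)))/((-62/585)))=14565214402733/35314048660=412.45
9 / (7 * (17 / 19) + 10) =57 / 103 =0.55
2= 2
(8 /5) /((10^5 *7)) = 1 /437500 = 0.00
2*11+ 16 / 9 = 214 / 9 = 23.78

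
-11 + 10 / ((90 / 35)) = -64 / 9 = -7.11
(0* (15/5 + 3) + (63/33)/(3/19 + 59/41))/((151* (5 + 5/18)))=7749/5165710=0.00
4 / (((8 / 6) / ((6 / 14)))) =9 / 7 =1.29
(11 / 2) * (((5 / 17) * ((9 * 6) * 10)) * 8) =118800 / 17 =6988.24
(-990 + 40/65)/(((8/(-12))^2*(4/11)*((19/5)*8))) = -3183345/15808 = -201.38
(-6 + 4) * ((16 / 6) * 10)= -160 / 3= -53.33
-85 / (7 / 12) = -1020 / 7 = -145.71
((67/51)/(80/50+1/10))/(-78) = -335/33813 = -0.01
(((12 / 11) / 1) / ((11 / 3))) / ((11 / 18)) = 648 / 1331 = 0.49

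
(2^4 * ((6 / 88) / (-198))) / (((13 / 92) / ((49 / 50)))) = -0.04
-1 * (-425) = 425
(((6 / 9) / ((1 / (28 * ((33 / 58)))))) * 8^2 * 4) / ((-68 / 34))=-1359.45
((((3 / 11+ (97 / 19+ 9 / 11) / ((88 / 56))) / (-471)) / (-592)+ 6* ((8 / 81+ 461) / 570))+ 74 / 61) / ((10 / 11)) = 32026162290911 / 4799019376800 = 6.67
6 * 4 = 24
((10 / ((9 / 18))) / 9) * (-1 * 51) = -340 / 3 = -113.33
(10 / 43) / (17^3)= 10 / 211259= 0.00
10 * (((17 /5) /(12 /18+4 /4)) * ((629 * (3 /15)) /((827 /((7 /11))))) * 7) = 3143742 /227425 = 13.82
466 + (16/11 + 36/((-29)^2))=4324818/9251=467.50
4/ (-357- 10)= -4/ 367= -0.01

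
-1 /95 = -0.01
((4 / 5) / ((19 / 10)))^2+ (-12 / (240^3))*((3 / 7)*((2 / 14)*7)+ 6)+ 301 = 19483519639 / 64691200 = 301.18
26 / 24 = 13 / 12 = 1.08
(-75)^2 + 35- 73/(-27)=152893/27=5662.70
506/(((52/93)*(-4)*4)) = -56.56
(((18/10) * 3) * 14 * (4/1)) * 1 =1512/5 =302.40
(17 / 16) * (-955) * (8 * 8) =-64940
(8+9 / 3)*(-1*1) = -11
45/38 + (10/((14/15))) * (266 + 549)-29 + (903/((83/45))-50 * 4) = 198567443/22078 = 8993.91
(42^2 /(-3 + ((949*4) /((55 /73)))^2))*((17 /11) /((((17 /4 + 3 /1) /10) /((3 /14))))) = 70686000 /2226876203081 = 0.00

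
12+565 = 577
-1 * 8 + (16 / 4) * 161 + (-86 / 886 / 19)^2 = 45057987253 / 70845889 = 636.00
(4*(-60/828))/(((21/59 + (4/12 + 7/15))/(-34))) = 200600/23529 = 8.53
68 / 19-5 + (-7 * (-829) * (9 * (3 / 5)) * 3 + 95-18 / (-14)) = 62578804 / 665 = 94103.46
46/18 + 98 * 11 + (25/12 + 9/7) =273149/252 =1083.92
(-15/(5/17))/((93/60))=-1020/31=-32.90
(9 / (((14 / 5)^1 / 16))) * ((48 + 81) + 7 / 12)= 6664.29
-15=-15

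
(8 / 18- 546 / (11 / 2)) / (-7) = 9784 / 693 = 14.12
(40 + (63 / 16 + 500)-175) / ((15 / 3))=5903 / 80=73.79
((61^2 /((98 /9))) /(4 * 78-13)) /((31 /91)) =33489 /9982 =3.35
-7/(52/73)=-511/52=-9.83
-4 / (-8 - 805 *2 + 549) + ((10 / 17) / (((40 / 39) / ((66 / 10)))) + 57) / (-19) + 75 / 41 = -386824003 / 283135340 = -1.37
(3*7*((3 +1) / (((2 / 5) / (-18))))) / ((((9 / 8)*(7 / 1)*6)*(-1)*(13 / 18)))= 1440 / 13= 110.77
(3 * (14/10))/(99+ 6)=1/25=0.04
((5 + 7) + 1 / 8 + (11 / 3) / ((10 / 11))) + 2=2179 / 120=18.16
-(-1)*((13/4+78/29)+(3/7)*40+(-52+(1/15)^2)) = -5282413/182700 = -28.91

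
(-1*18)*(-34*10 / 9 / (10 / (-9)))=-612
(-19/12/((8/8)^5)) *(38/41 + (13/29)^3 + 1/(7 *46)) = -6240142393/3863802936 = -1.62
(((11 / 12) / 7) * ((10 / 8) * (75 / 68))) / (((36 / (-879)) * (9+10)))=-0.23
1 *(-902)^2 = 813604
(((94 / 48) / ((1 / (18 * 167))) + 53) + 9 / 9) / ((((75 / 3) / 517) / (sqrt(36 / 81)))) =4095157 / 50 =81903.14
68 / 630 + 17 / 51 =139 / 315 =0.44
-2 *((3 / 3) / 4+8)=-33 / 2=-16.50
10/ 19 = 0.53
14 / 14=1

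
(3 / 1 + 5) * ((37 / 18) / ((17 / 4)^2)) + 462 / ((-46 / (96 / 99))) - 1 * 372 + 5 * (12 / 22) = -248810786 / 658053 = -378.10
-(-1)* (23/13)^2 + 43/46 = 31601/7774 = 4.06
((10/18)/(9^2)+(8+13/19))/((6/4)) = 240760/41553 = 5.79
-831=-831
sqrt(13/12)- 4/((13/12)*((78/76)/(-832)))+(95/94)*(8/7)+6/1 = sqrt(39)/6+12832650/4277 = 3001.43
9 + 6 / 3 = 11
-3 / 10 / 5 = -3 / 50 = -0.06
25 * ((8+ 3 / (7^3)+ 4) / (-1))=-102975 / 343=-300.22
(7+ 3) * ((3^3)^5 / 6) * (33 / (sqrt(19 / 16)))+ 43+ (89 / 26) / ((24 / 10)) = 13861 / 312+ 3156759540 * sqrt(19) / 19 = 724210350.95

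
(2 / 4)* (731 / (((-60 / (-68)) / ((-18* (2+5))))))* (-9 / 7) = 335529 / 5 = 67105.80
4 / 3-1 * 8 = -20 / 3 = -6.67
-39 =-39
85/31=2.74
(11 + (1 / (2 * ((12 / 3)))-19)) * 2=-63 / 4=-15.75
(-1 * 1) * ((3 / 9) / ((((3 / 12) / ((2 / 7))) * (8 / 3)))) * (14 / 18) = -1 / 9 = -0.11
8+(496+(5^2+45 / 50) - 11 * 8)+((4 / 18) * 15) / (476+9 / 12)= 25281499 / 57210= 441.91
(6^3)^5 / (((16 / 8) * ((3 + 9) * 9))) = 2176782336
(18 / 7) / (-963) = -2 / 749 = -0.00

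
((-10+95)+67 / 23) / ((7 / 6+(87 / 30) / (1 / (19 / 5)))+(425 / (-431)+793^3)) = 32680575 / 185377040987716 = 0.00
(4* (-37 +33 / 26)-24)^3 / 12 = -2554578250 / 6591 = -387585.84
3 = 3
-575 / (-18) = 575 / 18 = 31.94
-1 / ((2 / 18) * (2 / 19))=-171 / 2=-85.50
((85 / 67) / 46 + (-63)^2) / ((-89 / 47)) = -574929521 / 274298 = -2096.00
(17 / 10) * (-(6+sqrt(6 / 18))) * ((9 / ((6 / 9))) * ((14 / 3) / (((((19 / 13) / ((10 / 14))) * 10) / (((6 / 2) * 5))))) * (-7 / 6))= 4641 * sqrt(3) / 152+41769 / 76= 602.48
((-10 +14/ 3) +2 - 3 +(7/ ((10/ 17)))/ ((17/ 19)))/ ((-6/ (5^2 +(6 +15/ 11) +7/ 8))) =-1235/ 32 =-38.59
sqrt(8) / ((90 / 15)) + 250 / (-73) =-250 / 73 + sqrt(2) / 3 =-2.95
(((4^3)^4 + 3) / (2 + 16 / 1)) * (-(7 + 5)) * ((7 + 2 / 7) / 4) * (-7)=285212723 / 2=142606361.50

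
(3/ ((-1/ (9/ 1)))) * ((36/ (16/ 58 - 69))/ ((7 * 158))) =14094/ 1102129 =0.01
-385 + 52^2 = 2319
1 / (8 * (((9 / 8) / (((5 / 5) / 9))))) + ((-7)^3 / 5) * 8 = -222259 / 405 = -548.79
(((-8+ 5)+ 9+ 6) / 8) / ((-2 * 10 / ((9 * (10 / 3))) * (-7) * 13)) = 9 / 364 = 0.02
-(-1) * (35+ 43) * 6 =468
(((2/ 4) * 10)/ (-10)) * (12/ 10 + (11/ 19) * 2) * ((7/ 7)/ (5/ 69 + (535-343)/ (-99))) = 85008/ 134615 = 0.63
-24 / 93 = -8 / 31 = -0.26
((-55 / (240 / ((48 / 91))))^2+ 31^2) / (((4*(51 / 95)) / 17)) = 378012695 / 49686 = 7608.03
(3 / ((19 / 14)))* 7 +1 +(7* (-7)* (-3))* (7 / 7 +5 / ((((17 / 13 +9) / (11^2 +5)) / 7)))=80269447 / 1273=63055.34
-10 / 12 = -5 / 6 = -0.83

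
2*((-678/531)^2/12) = 25538/93987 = 0.27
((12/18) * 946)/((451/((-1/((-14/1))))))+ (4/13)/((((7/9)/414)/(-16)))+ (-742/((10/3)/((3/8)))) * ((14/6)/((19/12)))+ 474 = -4826263669/2126670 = -2269.40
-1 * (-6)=6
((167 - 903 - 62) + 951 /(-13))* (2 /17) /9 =-7550 /663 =-11.39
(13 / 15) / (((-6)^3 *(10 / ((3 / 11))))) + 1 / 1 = 118787 / 118800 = 1.00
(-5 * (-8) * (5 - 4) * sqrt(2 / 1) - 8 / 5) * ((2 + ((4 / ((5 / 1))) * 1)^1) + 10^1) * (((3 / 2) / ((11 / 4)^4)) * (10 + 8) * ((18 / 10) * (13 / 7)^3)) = 3829.71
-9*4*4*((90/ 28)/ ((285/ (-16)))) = 3456/ 133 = 25.98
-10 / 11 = -0.91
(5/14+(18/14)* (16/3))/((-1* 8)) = -101/112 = -0.90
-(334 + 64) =-398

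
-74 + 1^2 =-73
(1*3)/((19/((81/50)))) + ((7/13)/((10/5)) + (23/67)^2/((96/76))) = 411345037/665269800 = 0.62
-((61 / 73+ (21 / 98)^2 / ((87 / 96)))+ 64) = -6730849 / 103733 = -64.89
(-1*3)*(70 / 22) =-105 / 11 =-9.55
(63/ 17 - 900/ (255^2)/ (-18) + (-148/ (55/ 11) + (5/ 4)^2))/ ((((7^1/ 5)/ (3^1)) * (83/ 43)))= -217698809/ 8059632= -27.01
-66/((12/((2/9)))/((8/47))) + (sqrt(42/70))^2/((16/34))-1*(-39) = 677933/16920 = 40.07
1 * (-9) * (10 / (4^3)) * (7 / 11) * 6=-945 / 176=-5.37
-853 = -853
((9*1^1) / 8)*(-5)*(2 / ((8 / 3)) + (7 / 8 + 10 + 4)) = -5625 / 64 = -87.89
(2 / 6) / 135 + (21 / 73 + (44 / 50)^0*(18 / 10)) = 12359 / 5913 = 2.09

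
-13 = -13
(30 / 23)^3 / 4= 6750 / 12167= 0.55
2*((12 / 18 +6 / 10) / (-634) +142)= 1350401 / 4755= 284.00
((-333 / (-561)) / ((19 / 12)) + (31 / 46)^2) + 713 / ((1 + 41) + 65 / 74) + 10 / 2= 28196056699 / 1255530716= 22.46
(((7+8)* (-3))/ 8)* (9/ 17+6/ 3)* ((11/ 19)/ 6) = -1.37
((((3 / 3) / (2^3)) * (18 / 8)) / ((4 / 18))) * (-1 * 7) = -567 / 64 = -8.86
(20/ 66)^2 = 100/ 1089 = 0.09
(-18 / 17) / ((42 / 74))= -222 / 119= -1.87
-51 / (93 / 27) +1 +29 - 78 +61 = -56 / 31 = -1.81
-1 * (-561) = 561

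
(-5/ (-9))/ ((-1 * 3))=-5/ 27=-0.19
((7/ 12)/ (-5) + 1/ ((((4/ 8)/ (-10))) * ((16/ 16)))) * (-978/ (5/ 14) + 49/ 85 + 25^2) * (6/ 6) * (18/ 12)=1275089/ 20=63754.45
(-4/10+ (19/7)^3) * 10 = 67218/343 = 195.97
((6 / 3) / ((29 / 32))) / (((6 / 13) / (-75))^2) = 1690000 / 29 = 58275.86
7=7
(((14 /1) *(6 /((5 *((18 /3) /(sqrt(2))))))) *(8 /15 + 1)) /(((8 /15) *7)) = 23 *sqrt(2) /20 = 1.63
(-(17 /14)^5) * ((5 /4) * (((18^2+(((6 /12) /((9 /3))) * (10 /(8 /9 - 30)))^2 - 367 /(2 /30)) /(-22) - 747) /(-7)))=-5483850912122745 /22741728644096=-241.14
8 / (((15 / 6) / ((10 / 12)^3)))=1.85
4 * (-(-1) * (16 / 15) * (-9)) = -192 / 5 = -38.40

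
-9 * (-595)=5355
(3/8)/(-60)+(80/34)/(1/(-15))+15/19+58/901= -94350399/2739040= -34.45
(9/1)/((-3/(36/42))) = -2.57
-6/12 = -1/2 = -0.50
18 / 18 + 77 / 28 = 15 / 4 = 3.75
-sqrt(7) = -2.65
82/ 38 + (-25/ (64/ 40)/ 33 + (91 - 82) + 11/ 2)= 81181/ 5016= 16.18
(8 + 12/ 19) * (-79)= -12956/ 19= -681.89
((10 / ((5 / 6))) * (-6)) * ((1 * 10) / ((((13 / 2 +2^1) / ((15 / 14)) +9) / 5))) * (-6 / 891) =2000 / 1397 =1.43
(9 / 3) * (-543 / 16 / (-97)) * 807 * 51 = 67044753 / 1552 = 43198.94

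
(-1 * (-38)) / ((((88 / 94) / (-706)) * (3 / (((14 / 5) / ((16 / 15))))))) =-2206603 / 88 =-25075.03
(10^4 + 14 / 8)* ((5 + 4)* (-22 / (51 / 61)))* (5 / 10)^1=-80534091 / 68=-1184324.87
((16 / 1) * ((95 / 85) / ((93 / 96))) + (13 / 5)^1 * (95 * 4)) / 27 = 530404 / 14229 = 37.28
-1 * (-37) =37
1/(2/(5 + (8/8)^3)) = 3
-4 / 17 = -0.24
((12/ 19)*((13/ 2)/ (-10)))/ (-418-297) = 3/ 5225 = 0.00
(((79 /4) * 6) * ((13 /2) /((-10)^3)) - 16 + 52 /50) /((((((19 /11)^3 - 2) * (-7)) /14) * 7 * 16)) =83747851 /940128000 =0.09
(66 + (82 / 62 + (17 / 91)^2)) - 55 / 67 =1144405097 / 17199637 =66.54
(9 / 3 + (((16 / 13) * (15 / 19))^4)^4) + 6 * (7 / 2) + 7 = 6071110676198712443561108561164237480351 / 191933707364169721870043501973039918721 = 31.63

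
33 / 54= 11 / 18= 0.61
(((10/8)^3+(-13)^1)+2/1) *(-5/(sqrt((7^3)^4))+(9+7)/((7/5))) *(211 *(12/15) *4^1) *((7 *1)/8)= -32852587959/537824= -61084.27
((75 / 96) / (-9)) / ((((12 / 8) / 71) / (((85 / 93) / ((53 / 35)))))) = -5280625 / 2129328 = -2.48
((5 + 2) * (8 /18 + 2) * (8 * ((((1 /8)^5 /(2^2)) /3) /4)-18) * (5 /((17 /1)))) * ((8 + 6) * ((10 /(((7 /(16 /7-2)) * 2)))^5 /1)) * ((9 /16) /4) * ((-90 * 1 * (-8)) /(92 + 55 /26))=-118609886484375 /245565395762176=-0.48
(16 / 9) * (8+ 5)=208 / 9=23.11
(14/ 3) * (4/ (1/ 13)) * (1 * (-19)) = -13832/ 3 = -4610.67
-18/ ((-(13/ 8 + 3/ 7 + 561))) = 1008/ 31531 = 0.03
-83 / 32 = -2.59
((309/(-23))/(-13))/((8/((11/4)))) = 0.36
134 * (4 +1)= 670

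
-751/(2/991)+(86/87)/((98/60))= -1057564741/2842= -372119.89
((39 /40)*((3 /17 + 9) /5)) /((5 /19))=28899 /4250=6.80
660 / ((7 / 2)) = 1320 / 7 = 188.57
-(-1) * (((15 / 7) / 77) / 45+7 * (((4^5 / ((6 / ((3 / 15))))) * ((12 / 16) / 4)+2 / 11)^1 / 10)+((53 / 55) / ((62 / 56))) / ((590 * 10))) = 1703530267 / 369686625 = 4.61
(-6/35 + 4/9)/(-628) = -43/98910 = -0.00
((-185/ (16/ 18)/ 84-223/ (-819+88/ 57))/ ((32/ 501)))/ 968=-11529493461/ 323305185280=-0.04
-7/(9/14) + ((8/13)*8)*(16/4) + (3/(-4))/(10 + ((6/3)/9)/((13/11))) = 4869973/557856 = 8.73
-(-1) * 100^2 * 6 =60000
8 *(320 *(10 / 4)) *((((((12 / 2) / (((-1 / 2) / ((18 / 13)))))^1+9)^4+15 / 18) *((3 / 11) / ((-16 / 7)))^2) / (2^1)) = 2118639010425 / 13823524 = 153263.31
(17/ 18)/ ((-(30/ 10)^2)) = -0.10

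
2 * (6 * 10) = 120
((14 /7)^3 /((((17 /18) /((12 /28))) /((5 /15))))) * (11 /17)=1584 /2023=0.78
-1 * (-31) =31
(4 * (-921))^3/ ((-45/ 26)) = 144440739456/ 5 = 28888147891.20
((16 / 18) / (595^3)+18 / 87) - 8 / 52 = 0.05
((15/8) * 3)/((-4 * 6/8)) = -15/8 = -1.88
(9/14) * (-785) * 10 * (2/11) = -70650/77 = -917.53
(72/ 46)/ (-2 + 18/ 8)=144/ 23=6.26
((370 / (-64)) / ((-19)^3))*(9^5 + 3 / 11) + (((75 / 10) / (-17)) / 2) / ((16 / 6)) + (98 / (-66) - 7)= 5073480275 / 123132768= 41.20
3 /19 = 0.16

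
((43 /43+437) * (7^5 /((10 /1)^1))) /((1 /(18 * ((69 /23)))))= 198759582 /5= 39751916.40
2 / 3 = 0.67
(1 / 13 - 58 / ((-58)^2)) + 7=5323 / 754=7.06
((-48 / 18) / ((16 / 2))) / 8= -1 / 24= -0.04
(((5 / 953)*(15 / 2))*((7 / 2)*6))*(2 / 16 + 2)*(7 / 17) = 11025 / 15248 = 0.72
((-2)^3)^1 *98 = -784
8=8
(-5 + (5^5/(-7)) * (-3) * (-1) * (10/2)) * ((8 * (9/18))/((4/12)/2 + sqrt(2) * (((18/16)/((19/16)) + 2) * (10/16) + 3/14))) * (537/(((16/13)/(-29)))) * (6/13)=-16614430826490/5368073 + 204994593881730 * sqrt(2)/5368073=50910578.91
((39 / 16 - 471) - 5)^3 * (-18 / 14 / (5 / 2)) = 3915023481297 / 71680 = 54618073.12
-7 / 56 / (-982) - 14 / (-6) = 54995 / 23568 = 2.33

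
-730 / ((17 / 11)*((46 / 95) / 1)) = -381425 / 391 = -975.51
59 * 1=59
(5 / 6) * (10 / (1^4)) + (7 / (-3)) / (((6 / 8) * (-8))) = 157 / 18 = 8.72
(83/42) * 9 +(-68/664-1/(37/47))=352831/21497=16.41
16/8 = 2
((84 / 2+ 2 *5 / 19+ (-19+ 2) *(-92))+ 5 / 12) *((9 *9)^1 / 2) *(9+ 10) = 9892341 / 8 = 1236542.62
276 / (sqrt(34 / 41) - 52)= -294216 / 55415 - 138*sqrt(1394) / 55415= -5.40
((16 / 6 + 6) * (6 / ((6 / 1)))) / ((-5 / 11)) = -286 / 15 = -19.07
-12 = -12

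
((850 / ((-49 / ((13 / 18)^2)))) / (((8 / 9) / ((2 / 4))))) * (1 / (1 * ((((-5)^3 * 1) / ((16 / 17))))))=0.04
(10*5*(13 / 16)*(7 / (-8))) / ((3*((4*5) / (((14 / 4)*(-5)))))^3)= 0.88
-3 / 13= -0.23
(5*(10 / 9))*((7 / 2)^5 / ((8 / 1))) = 420175 / 1152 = 364.74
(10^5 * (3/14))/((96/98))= 21875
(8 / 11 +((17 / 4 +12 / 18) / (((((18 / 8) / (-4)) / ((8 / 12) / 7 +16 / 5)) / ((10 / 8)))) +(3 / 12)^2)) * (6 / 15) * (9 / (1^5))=-3514051 / 27720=-126.77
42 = 42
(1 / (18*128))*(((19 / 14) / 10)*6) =19 / 53760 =0.00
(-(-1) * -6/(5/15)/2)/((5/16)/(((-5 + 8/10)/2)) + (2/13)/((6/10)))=-19656/235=-83.64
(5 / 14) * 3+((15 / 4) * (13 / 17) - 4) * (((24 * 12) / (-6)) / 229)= 71331 / 54502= 1.31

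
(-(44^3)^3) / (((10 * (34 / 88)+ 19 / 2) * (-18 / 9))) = 23127007600695.73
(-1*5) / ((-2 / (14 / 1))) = 35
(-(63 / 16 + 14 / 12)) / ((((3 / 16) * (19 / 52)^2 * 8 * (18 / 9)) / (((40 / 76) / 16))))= -207025 / 493848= -0.42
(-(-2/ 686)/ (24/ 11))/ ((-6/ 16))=-0.00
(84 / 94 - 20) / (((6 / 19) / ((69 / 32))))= -196213 / 1504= -130.46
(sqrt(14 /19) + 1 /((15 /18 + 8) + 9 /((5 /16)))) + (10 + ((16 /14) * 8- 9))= sqrt(266) /19 + 80369 /7903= 11.03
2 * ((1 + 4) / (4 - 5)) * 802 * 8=-64160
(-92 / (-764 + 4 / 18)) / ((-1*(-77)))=0.00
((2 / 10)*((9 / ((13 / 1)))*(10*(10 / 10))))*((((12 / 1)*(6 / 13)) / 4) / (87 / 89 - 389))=-14418 / 2918123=-0.00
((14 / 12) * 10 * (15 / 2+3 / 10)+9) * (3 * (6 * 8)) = 14400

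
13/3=4.33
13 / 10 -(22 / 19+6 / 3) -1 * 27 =-5483 / 190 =-28.86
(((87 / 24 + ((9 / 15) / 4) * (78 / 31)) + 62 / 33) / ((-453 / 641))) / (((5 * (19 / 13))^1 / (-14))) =14037880129 / 880496100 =15.94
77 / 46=1.67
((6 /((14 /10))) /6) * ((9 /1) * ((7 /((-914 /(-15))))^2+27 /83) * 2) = 1056184515 /242682538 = 4.35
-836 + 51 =-785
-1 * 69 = -69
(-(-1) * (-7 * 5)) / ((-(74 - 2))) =35 / 72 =0.49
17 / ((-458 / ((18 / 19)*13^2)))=-25857 / 4351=-5.94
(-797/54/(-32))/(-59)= -797/101952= -0.01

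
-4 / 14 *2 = -4 / 7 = -0.57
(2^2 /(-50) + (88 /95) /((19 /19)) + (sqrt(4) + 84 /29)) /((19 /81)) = 6407748 /261725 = 24.48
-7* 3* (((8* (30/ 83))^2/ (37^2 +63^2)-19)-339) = 138230914038/ 18386741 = 7517.97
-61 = -61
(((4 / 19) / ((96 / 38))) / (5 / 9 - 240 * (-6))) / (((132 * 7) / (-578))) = -289 / 7986440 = -0.00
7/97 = 0.07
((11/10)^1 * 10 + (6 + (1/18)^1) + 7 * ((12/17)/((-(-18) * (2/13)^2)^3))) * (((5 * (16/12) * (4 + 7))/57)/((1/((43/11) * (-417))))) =-1279260149075/7534944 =-169776.99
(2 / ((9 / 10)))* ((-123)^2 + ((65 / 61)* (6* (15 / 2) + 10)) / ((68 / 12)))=104663320 / 3111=33642.98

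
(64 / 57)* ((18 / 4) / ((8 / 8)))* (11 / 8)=132 / 19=6.95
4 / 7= 0.57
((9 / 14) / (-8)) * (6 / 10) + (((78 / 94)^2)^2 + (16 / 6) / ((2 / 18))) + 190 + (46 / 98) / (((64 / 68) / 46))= 4540442938621 / 19128349520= 237.37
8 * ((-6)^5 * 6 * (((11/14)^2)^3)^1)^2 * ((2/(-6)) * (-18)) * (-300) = -24017609015322983438400/13841287201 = -1735214988790.04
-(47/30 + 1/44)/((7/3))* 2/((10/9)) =-9441/7700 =-1.23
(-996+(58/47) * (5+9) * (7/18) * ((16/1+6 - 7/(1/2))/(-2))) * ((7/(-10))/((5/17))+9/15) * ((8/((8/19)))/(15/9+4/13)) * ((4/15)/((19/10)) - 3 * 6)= -312926.86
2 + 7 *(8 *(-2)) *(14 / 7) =-222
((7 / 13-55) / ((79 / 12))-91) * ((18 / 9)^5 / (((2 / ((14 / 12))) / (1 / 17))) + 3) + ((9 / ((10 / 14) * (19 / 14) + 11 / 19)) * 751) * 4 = 858426919591 / 50334297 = 17054.51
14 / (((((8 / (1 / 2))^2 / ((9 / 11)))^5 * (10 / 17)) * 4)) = 7026831 / 3541548943299051520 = 0.00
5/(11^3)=5/1331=0.00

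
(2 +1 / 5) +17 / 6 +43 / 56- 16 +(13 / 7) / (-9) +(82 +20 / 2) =205619 / 2520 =81.59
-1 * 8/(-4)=2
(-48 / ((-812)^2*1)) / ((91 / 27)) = -81 / 3750019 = -0.00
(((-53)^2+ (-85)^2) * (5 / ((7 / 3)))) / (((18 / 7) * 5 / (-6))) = -10034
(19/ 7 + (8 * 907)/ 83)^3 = 143622619359409/ 196122941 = 732309.13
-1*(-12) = 12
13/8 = 1.62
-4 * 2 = -8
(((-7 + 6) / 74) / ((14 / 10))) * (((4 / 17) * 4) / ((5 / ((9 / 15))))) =-24 / 22015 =-0.00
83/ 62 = 1.34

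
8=8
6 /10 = 3 /5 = 0.60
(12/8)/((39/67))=67/26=2.58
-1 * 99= -99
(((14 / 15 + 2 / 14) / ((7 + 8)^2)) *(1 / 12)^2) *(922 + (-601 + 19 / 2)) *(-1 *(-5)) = 74693 / 1360800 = 0.05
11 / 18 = 0.61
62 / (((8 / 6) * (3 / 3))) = 46.50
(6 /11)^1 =6 /11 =0.55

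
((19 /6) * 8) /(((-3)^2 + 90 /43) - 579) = -817 /18315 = -0.04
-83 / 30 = -2.77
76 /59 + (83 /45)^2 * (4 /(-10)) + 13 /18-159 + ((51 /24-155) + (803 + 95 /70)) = 16496735113 /33453000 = 493.13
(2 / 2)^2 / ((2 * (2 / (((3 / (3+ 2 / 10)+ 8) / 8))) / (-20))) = -715 / 128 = -5.59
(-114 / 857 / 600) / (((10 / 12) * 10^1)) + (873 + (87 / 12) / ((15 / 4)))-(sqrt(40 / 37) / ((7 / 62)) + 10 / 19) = 106784767751 / 122122500-124 * sqrt(370) / 259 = 865.20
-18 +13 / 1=-5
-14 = -14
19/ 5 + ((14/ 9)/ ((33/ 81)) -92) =-4641/ 55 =-84.38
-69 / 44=-1.57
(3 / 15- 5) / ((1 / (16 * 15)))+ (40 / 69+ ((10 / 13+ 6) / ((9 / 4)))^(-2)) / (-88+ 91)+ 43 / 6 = -29356931171 / 25648128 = -1144.60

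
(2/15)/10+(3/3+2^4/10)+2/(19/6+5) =2.86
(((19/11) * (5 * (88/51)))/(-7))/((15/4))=-608/1071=-0.57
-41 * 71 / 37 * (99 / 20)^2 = -1927.75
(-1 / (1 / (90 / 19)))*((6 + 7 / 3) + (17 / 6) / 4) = -3255 / 76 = -42.83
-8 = -8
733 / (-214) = -3.43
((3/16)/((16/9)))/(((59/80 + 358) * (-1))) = -135/459184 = -0.00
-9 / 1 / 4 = -9 / 4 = -2.25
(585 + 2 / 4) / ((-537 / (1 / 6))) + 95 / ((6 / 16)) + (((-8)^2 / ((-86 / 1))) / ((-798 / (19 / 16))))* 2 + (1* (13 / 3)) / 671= 329488397779 / 1301501124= 253.16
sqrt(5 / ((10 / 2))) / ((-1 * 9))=-1 / 9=-0.11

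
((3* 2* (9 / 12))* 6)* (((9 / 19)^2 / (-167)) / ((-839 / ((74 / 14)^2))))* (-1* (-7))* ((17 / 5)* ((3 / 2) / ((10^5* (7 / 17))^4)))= 12753168352713 / 850111387951000000000000000000000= 0.00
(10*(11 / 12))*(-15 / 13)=-275 / 26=-10.58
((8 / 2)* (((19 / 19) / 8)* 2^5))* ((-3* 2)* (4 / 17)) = -384 / 17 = -22.59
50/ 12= 4.17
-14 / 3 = -4.67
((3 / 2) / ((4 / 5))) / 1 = 15 / 8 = 1.88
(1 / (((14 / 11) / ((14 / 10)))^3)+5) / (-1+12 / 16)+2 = -23.32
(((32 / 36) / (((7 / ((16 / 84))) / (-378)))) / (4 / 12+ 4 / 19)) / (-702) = 608 / 25389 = 0.02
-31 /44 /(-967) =31 /42548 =0.00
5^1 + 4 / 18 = 47 / 9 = 5.22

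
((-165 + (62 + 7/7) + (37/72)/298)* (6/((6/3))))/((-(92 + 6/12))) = 437695/132312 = 3.31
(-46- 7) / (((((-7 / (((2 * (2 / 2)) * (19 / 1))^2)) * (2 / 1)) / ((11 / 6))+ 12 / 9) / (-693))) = 437552577 / 15821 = 27656.44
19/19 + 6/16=1.38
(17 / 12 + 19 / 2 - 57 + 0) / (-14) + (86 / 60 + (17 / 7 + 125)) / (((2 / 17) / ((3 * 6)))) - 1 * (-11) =16573337 / 840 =19730.16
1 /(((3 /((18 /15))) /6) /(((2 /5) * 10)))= 9.60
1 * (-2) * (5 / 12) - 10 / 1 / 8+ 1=-13 / 12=-1.08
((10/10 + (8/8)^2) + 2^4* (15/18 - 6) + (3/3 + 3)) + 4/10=-76.27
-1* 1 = -1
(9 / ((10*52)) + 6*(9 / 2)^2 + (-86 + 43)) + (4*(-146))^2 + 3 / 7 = 1241731203 / 3640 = 341134.95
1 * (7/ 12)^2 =49/ 144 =0.34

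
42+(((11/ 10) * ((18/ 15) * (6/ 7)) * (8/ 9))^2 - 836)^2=653942231088826/ 937890625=697247.86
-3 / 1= -3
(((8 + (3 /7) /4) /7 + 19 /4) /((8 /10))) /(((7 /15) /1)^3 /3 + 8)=29311875 /31886456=0.92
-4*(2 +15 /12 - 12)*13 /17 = 455 /17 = 26.76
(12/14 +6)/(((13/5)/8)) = 1920/91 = 21.10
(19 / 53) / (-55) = -19 / 2915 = -0.01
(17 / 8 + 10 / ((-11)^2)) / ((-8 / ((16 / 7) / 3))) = -2137 / 10164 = -0.21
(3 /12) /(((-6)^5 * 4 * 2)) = -1 /248832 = -0.00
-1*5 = -5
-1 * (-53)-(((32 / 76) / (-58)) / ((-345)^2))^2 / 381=86852119906715720609 / 1638719243522938125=53.00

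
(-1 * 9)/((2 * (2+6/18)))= -27/14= -1.93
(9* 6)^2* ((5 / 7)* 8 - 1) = 96228 / 7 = 13746.86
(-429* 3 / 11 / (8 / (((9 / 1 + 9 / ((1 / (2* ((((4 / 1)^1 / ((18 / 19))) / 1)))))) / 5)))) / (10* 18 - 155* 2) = 153 / 80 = 1.91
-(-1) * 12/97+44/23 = 4544/2231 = 2.04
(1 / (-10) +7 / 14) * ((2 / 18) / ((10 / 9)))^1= 1 / 25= 0.04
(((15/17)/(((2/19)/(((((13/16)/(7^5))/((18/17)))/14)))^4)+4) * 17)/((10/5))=7648046762357196179952362703532901/224942551834035181717588115718144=34.00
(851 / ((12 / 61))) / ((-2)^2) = 51911 / 48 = 1081.48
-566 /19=-29.79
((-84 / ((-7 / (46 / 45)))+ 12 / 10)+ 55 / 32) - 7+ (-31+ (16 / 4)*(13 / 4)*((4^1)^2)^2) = 1586489 / 480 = 3305.19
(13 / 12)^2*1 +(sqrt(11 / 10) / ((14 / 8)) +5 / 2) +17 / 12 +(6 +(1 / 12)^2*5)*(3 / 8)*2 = 2*sqrt(110) / 35 +5539 / 576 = 10.22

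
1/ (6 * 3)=1/ 18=0.06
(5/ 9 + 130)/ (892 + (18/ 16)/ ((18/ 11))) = 18800/ 128547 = 0.15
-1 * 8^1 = -8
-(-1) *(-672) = -672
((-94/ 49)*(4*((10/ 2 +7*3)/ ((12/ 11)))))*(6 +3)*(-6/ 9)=1097.31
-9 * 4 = -36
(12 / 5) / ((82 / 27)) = 162 / 205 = 0.79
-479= -479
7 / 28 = 1 / 4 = 0.25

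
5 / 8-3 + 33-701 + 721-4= 373 / 8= 46.62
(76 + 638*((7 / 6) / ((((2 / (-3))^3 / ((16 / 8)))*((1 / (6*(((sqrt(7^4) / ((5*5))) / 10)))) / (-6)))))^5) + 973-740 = 337960817563.06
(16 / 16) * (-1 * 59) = -59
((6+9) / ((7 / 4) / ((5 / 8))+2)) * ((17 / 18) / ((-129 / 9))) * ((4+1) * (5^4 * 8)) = -1328125 / 258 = -5147.77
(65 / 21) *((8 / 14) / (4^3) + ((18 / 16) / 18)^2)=1495 / 37632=0.04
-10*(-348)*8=27840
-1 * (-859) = 859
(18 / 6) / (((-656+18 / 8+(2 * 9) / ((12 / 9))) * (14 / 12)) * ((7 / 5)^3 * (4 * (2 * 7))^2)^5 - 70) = -274658203125 / 3226773649645775139302066562160042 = -0.00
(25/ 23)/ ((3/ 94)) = 34.06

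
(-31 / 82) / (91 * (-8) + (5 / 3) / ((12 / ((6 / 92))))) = 8556 / 16475891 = 0.00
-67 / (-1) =67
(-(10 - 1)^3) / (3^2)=-81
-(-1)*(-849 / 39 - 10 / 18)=-2612 / 117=-22.32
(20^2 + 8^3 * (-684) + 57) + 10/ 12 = -349750.17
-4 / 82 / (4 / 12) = -6 / 41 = -0.15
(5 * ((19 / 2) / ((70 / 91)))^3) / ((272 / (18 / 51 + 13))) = 462.36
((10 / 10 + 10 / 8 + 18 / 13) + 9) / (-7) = -657 / 364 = -1.80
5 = 5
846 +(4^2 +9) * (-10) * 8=-1154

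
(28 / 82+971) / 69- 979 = -909922 / 943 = -964.92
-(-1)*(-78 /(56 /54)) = -1053 /14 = -75.21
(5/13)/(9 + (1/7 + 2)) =35/1014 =0.03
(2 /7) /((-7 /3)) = -6 /49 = -0.12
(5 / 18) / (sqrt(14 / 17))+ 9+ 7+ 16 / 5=5 * sqrt(238) / 252+ 96 / 5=19.51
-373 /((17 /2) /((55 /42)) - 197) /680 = 4103 /1425008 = 0.00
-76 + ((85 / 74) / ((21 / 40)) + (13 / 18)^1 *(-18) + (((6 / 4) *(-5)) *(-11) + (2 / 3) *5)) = -507 / 518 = -0.98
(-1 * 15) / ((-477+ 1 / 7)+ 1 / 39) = 819 / 26035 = 0.03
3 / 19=0.16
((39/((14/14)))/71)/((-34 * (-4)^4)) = -39/617984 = -0.00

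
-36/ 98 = -18/ 49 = -0.37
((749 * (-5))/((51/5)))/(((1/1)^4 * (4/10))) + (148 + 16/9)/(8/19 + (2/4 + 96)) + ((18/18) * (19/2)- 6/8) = -2045719553/2253996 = -907.60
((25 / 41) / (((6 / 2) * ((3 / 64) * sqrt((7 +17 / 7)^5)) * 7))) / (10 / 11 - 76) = -100 * sqrt(462) / 71125857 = -0.00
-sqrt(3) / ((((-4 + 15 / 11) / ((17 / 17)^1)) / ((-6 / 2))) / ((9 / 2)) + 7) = -297*sqrt(3) / 2137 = -0.24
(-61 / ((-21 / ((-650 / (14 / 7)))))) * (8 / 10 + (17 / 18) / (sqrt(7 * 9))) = -15860 / 21 - 337025 * sqrt(7) / 7938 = -867.57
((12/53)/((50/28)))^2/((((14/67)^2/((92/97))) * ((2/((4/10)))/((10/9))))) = 13215616/170295625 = 0.08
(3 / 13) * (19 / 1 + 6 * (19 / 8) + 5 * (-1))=339 / 52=6.52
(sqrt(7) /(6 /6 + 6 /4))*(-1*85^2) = -7646.22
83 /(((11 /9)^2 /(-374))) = -228582 /11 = -20780.18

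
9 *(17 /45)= 17 /5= 3.40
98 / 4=49 / 2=24.50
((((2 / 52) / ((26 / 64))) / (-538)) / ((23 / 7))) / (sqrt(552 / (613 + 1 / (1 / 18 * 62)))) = -196 * sqrt(414966) / 2236544817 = -0.00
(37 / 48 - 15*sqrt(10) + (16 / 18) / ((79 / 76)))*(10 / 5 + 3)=92485 / 11376 - 75*sqrt(10)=-229.04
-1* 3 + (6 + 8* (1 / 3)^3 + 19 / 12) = 4.88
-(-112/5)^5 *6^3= 3806658035712/3125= 1218130571.43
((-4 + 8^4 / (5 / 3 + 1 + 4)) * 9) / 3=1831.20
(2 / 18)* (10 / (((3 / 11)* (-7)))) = -110 / 189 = -0.58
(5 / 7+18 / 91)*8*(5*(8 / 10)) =2656 / 91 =29.19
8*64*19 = 9728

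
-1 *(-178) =178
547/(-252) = -547/252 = -2.17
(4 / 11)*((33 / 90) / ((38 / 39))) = 13 / 95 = 0.14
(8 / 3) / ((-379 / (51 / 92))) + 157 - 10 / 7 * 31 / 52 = 156.14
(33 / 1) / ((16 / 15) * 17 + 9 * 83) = 495 / 11477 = 0.04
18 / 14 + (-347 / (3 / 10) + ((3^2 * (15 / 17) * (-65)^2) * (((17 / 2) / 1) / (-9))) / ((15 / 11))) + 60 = -1021981 / 42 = -24332.88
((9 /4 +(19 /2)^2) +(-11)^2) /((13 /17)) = 7259 /26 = 279.19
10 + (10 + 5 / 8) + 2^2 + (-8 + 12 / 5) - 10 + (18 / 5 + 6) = 149 / 8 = 18.62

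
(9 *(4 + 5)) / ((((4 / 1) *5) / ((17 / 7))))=9.84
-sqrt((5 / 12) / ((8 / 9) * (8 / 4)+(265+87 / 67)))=-sqrt(6498330) / 64660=-0.04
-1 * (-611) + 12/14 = 4283/7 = 611.86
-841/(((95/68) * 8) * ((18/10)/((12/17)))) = -1682/57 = -29.51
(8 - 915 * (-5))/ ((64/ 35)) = 160405/ 64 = 2506.33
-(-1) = 1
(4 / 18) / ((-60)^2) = 1 / 16200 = 0.00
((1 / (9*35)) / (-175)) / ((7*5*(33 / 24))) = -8 / 21223125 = -0.00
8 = 8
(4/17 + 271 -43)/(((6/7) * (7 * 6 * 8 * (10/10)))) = 485/612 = 0.79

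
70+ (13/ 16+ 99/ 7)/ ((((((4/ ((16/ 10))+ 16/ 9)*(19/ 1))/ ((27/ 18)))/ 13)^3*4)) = 98271877749845/ 1402849211456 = 70.05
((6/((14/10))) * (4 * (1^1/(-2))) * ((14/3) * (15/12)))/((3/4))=-200/3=-66.67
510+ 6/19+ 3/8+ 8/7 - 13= 530759/1064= 498.83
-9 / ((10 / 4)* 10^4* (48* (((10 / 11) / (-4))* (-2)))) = -0.00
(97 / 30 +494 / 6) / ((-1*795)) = -2567 / 23850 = -0.11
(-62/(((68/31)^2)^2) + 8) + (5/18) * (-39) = -176758301/32072064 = -5.51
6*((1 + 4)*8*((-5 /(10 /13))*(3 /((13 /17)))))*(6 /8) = -4590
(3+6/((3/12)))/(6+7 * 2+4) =9/8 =1.12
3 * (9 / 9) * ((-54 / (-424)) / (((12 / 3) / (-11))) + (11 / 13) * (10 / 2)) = 128337 / 11024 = 11.64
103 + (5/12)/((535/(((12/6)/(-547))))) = 36170921/351174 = 103.00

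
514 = 514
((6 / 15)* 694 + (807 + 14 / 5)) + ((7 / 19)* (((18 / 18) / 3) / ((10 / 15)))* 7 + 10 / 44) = 1137918 / 1045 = 1088.92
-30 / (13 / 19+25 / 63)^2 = -21492135 / 837218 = -25.67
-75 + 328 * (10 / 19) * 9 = 28095 / 19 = 1478.68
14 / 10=7 / 5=1.40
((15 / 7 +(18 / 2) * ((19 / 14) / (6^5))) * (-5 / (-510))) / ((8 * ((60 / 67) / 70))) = 1737913 / 8460288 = 0.21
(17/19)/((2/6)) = 51/19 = 2.68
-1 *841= -841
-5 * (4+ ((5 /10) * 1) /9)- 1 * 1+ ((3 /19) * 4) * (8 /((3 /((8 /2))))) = -4973 /342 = -14.54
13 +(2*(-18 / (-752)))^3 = 86381465 / 6644672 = 13.00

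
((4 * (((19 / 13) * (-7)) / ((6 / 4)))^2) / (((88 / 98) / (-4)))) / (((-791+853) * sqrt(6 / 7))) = -3467044 * sqrt(42) / 1555983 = -14.44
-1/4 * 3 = -3/4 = -0.75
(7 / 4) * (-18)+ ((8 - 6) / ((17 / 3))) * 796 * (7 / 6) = 10073 / 34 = 296.26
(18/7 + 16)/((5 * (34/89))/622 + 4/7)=32.33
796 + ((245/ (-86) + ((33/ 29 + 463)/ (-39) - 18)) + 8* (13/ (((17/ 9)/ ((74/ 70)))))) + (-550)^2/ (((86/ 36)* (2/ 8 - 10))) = -704087499553/ 57873270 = -12166.02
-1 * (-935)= 935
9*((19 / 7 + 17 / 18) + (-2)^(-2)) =985 / 28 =35.18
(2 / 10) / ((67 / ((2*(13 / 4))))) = 13 / 670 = 0.02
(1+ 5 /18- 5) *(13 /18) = -871 /324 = -2.69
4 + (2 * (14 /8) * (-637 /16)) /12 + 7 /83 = -239921 /31872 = -7.53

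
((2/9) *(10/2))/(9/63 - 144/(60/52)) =-350/39267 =-0.01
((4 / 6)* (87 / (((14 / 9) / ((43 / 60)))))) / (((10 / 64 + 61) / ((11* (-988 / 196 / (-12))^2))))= 44045287 / 51933630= 0.85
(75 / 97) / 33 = 25 / 1067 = 0.02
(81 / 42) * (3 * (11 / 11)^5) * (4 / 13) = 1.78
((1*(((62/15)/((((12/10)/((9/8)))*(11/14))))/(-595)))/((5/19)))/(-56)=589/1047200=0.00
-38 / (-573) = 38 / 573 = 0.07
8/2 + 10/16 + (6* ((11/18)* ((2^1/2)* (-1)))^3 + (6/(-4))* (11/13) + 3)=126017/25272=4.99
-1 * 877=-877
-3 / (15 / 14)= -14 / 5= -2.80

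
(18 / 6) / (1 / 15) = 45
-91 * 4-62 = -426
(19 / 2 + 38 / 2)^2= 3249 / 4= 812.25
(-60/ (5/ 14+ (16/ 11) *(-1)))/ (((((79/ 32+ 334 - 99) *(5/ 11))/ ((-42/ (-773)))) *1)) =9106944/ 330903521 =0.03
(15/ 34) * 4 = 30/ 17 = 1.76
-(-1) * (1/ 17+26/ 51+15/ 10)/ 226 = 211/ 23052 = 0.01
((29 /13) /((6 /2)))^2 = 841 /1521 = 0.55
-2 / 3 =-0.67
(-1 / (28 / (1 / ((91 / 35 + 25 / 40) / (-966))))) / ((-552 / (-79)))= 395 / 258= 1.53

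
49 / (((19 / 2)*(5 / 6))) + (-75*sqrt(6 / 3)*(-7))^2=52369338 / 95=551256.19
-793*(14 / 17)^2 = -155428 / 289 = -537.81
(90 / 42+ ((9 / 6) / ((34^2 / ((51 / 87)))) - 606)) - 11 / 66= -50027605 / 82824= -604.02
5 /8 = 0.62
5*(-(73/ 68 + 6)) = -2405/ 68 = -35.37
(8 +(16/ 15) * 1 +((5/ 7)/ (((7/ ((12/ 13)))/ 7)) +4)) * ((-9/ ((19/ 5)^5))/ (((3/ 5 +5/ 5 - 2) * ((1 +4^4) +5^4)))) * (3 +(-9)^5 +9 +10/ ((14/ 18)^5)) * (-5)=24191990752062500/ 185564833886887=130.37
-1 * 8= -8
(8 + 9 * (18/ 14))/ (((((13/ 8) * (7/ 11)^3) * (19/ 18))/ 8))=210063744/ 593047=354.21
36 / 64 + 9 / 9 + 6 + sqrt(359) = 121 / 16 + sqrt(359) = 26.51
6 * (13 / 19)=78 / 19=4.11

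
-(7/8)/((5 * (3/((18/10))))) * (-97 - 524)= 13041/200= 65.20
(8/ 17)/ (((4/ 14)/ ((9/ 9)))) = 28/ 17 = 1.65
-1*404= -404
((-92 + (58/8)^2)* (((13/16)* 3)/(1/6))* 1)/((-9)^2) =-8203/1152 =-7.12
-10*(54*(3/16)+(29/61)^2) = -1540645/14884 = -103.51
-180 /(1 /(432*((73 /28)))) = -1419120 /7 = -202731.43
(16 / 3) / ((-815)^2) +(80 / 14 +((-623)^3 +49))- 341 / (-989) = -3335760370716160957 / 13795289025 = -241804311.94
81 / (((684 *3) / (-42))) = -63 / 38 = -1.66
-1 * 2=-2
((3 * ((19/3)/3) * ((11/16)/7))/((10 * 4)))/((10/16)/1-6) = -209/72240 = -0.00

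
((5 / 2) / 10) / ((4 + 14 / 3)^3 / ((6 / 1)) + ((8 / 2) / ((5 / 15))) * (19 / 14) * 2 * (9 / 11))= 6237 / 3371552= 0.00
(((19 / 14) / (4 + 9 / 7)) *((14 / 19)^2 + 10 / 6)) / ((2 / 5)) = 11965 / 8436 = 1.42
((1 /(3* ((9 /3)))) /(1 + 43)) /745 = 1 /295020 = 0.00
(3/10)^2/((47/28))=63/1175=0.05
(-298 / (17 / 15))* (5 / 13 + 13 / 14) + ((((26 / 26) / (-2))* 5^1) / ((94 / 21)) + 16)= -95932079 / 290836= -329.85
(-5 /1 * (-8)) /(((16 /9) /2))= 45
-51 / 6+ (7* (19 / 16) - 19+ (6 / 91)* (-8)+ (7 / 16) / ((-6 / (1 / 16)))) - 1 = -2896093 / 139776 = -20.72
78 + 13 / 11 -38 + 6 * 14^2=13389 / 11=1217.18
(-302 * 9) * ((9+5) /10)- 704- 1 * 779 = -26441 /5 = -5288.20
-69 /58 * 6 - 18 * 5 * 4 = -367.14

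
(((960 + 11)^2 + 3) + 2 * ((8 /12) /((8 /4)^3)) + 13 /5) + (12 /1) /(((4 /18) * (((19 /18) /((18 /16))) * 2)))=1074878119 /1140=942875.54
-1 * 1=-1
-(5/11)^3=-125/1331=-0.09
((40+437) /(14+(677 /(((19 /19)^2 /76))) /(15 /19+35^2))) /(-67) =-5554665 /43672208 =-0.13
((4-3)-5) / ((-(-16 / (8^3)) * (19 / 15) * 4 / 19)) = -480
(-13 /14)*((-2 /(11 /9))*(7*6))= 702 /11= 63.82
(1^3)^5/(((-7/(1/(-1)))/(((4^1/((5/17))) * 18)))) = 1224/35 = 34.97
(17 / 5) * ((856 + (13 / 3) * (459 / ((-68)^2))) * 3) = 698847 / 80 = 8735.59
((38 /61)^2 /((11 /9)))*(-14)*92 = -16738848 /40931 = -408.95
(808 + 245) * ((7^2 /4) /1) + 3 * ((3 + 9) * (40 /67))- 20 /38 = 65789741 /5092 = 12920.22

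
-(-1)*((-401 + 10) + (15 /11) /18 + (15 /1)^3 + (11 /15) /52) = 8534497 /2860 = 2984.09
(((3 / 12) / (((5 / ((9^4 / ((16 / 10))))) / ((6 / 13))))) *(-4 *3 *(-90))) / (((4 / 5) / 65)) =66430125 / 8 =8303765.62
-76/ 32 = -19/ 8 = -2.38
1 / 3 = 0.33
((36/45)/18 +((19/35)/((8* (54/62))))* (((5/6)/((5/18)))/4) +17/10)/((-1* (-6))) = 18173/60480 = 0.30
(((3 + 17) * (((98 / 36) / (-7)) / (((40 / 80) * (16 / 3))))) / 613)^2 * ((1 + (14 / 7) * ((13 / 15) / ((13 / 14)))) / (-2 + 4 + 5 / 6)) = 10535 / 459941256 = 0.00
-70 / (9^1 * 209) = -70 / 1881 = -0.04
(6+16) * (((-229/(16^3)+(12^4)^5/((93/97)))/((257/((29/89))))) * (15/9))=809834055313423173669480511975/4356483072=185891702533722865724.81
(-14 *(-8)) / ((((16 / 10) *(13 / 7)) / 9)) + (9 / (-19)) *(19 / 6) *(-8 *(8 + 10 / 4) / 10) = 22869 / 65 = 351.83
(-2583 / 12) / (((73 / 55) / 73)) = -11838.75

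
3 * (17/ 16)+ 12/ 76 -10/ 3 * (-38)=118571/ 912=130.01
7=7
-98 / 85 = -1.15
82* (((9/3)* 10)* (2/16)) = 307.50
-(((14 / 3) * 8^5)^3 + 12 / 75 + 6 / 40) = -9654591701175501637 / 2700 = -3575774704139074.68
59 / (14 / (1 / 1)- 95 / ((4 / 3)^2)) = -944 / 631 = -1.50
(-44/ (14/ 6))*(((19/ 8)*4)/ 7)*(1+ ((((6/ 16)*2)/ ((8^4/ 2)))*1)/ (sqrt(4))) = -1467807/ 57344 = -25.60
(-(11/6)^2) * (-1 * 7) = 847/36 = 23.53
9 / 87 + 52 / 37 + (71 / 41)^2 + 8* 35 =284.51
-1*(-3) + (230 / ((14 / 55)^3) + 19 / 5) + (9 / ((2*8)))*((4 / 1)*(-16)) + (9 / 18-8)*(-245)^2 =-2992820937 / 6860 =-436271.27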